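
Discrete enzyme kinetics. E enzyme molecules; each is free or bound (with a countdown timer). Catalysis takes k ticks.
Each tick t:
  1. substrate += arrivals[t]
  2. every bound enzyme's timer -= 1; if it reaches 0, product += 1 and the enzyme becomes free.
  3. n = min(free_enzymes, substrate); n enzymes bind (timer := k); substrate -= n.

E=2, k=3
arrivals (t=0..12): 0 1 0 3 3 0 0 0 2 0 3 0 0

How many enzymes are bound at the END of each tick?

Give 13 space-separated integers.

t=0: arr=0 -> substrate=0 bound=0 product=0
t=1: arr=1 -> substrate=0 bound=1 product=0
t=2: arr=0 -> substrate=0 bound=1 product=0
t=3: arr=3 -> substrate=2 bound=2 product=0
t=4: arr=3 -> substrate=4 bound=2 product=1
t=5: arr=0 -> substrate=4 bound=2 product=1
t=6: arr=0 -> substrate=3 bound=2 product=2
t=7: arr=0 -> substrate=2 bound=2 product=3
t=8: arr=2 -> substrate=4 bound=2 product=3
t=9: arr=0 -> substrate=3 bound=2 product=4
t=10: arr=3 -> substrate=5 bound=2 product=5
t=11: arr=0 -> substrate=5 bound=2 product=5
t=12: arr=0 -> substrate=4 bound=2 product=6

Answer: 0 1 1 2 2 2 2 2 2 2 2 2 2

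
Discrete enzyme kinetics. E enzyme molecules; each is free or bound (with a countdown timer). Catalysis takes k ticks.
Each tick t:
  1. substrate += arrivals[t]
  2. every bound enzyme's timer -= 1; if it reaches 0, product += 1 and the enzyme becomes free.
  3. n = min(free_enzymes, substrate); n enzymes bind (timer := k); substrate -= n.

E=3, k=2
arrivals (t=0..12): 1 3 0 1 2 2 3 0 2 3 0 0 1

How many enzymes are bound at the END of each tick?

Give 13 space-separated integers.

t=0: arr=1 -> substrate=0 bound=1 product=0
t=1: arr=3 -> substrate=1 bound=3 product=0
t=2: arr=0 -> substrate=0 bound=3 product=1
t=3: arr=1 -> substrate=0 bound=2 product=3
t=4: arr=2 -> substrate=0 bound=3 product=4
t=5: arr=2 -> substrate=1 bound=3 product=5
t=6: arr=3 -> substrate=2 bound=3 product=7
t=7: arr=0 -> substrate=1 bound=3 product=8
t=8: arr=2 -> substrate=1 bound=3 product=10
t=9: arr=3 -> substrate=3 bound=3 product=11
t=10: arr=0 -> substrate=1 bound=3 product=13
t=11: arr=0 -> substrate=0 bound=3 product=14
t=12: arr=1 -> substrate=0 bound=2 product=16

Answer: 1 3 3 2 3 3 3 3 3 3 3 3 2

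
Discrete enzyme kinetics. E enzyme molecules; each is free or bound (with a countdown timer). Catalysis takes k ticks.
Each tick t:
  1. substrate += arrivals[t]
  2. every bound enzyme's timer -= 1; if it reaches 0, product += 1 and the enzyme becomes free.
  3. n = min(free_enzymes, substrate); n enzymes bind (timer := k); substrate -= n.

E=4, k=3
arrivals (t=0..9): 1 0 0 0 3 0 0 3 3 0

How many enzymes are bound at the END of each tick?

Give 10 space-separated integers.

Answer: 1 1 1 0 3 3 3 3 4 4

Derivation:
t=0: arr=1 -> substrate=0 bound=1 product=0
t=1: arr=0 -> substrate=0 bound=1 product=0
t=2: arr=0 -> substrate=0 bound=1 product=0
t=3: arr=0 -> substrate=0 bound=0 product=1
t=4: arr=3 -> substrate=0 bound=3 product=1
t=5: arr=0 -> substrate=0 bound=3 product=1
t=6: arr=0 -> substrate=0 bound=3 product=1
t=7: arr=3 -> substrate=0 bound=3 product=4
t=8: arr=3 -> substrate=2 bound=4 product=4
t=9: arr=0 -> substrate=2 bound=4 product=4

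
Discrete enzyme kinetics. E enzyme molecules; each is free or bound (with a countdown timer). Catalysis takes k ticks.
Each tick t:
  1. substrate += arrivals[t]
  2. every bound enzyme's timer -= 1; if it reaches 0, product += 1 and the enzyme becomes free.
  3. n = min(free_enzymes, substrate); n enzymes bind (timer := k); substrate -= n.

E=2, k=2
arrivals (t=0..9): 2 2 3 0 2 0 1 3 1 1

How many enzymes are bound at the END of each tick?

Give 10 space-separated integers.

Answer: 2 2 2 2 2 2 2 2 2 2

Derivation:
t=0: arr=2 -> substrate=0 bound=2 product=0
t=1: arr=2 -> substrate=2 bound=2 product=0
t=2: arr=3 -> substrate=3 bound=2 product=2
t=3: arr=0 -> substrate=3 bound=2 product=2
t=4: arr=2 -> substrate=3 bound=2 product=4
t=5: arr=0 -> substrate=3 bound=2 product=4
t=6: arr=1 -> substrate=2 bound=2 product=6
t=7: arr=3 -> substrate=5 bound=2 product=6
t=8: arr=1 -> substrate=4 bound=2 product=8
t=9: arr=1 -> substrate=5 bound=2 product=8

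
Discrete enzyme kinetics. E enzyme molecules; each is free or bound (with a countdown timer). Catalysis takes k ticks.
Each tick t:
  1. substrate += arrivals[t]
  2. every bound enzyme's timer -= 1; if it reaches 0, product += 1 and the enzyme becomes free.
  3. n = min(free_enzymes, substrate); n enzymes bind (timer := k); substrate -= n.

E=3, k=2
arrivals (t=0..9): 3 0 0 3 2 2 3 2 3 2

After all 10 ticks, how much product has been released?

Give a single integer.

t=0: arr=3 -> substrate=0 bound=3 product=0
t=1: arr=0 -> substrate=0 bound=3 product=0
t=2: arr=0 -> substrate=0 bound=0 product=3
t=3: arr=3 -> substrate=0 bound=3 product=3
t=4: arr=2 -> substrate=2 bound=3 product=3
t=5: arr=2 -> substrate=1 bound=3 product=6
t=6: arr=3 -> substrate=4 bound=3 product=6
t=7: arr=2 -> substrate=3 bound=3 product=9
t=8: arr=3 -> substrate=6 bound=3 product=9
t=9: arr=2 -> substrate=5 bound=3 product=12

Answer: 12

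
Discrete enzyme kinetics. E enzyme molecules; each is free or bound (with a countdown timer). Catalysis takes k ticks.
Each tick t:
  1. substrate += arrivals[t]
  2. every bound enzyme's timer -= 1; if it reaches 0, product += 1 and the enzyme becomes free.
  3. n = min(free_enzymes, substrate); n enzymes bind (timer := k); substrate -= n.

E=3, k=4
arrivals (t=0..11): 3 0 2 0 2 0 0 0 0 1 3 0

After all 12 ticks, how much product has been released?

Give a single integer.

Answer: 6

Derivation:
t=0: arr=3 -> substrate=0 bound=3 product=0
t=1: arr=0 -> substrate=0 bound=3 product=0
t=2: arr=2 -> substrate=2 bound=3 product=0
t=3: arr=0 -> substrate=2 bound=3 product=0
t=4: arr=2 -> substrate=1 bound=3 product=3
t=5: arr=0 -> substrate=1 bound=3 product=3
t=6: arr=0 -> substrate=1 bound=3 product=3
t=7: arr=0 -> substrate=1 bound=3 product=3
t=8: arr=0 -> substrate=0 bound=1 product=6
t=9: arr=1 -> substrate=0 bound=2 product=6
t=10: arr=3 -> substrate=2 bound=3 product=6
t=11: arr=0 -> substrate=2 bound=3 product=6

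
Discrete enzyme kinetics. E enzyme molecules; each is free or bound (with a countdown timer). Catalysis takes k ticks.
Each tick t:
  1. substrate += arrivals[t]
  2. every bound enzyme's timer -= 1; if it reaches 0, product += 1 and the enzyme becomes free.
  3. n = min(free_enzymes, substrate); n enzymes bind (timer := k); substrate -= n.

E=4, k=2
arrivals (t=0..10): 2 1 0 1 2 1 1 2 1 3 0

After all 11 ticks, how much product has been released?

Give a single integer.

t=0: arr=2 -> substrate=0 bound=2 product=0
t=1: arr=1 -> substrate=0 bound=3 product=0
t=2: arr=0 -> substrate=0 bound=1 product=2
t=3: arr=1 -> substrate=0 bound=1 product=3
t=4: arr=2 -> substrate=0 bound=3 product=3
t=5: arr=1 -> substrate=0 bound=3 product=4
t=6: arr=1 -> substrate=0 bound=2 product=6
t=7: arr=2 -> substrate=0 bound=3 product=7
t=8: arr=1 -> substrate=0 bound=3 product=8
t=9: arr=3 -> substrate=0 bound=4 product=10
t=10: arr=0 -> substrate=0 bound=3 product=11

Answer: 11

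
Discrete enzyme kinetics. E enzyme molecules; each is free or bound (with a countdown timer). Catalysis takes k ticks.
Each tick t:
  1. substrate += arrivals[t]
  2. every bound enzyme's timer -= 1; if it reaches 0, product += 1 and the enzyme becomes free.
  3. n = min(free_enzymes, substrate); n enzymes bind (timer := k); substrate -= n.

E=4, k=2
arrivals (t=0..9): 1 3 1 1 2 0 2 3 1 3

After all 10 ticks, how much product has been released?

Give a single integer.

t=0: arr=1 -> substrate=0 bound=1 product=0
t=1: arr=3 -> substrate=0 bound=4 product=0
t=2: arr=1 -> substrate=0 bound=4 product=1
t=3: arr=1 -> substrate=0 bound=2 product=4
t=4: arr=2 -> substrate=0 bound=3 product=5
t=5: arr=0 -> substrate=0 bound=2 product=6
t=6: arr=2 -> substrate=0 bound=2 product=8
t=7: arr=3 -> substrate=1 bound=4 product=8
t=8: arr=1 -> substrate=0 bound=4 product=10
t=9: arr=3 -> substrate=1 bound=4 product=12

Answer: 12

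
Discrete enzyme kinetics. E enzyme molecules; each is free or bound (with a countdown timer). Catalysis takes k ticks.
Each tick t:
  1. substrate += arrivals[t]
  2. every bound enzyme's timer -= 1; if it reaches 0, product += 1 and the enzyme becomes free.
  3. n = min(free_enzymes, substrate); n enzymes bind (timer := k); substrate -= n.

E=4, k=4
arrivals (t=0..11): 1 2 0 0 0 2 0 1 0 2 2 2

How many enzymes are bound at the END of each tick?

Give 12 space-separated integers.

Answer: 1 3 3 3 2 2 2 3 3 3 4 4

Derivation:
t=0: arr=1 -> substrate=0 bound=1 product=0
t=1: arr=2 -> substrate=0 bound=3 product=0
t=2: arr=0 -> substrate=0 bound=3 product=0
t=3: arr=0 -> substrate=0 bound=3 product=0
t=4: arr=0 -> substrate=0 bound=2 product=1
t=5: arr=2 -> substrate=0 bound=2 product=3
t=6: arr=0 -> substrate=0 bound=2 product=3
t=7: arr=1 -> substrate=0 bound=3 product=3
t=8: arr=0 -> substrate=0 bound=3 product=3
t=9: arr=2 -> substrate=0 bound=3 product=5
t=10: arr=2 -> substrate=1 bound=4 product=5
t=11: arr=2 -> substrate=2 bound=4 product=6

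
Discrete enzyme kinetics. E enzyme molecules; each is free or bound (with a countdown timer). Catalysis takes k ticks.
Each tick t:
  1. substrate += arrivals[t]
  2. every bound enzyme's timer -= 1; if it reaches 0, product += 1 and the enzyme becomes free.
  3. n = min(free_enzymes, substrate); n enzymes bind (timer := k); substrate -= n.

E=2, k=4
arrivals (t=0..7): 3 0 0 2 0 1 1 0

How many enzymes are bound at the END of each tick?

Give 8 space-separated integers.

Answer: 2 2 2 2 2 2 2 2

Derivation:
t=0: arr=3 -> substrate=1 bound=2 product=0
t=1: arr=0 -> substrate=1 bound=2 product=0
t=2: arr=0 -> substrate=1 bound=2 product=0
t=3: arr=2 -> substrate=3 bound=2 product=0
t=4: arr=0 -> substrate=1 bound=2 product=2
t=5: arr=1 -> substrate=2 bound=2 product=2
t=6: arr=1 -> substrate=3 bound=2 product=2
t=7: arr=0 -> substrate=3 bound=2 product=2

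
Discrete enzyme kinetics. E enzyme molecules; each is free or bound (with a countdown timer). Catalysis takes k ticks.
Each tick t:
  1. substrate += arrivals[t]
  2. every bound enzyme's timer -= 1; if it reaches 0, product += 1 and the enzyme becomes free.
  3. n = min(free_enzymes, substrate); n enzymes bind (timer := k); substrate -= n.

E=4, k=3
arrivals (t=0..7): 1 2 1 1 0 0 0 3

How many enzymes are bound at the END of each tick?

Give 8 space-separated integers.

t=0: arr=1 -> substrate=0 bound=1 product=0
t=1: arr=2 -> substrate=0 bound=3 product=0
t=2: arr=1 -> substrate=0 bound=4 product=0
t=3: arr=1 -> substrate=0 bound=4 product=1
t=4: arr=0 -> substrate=0 bound=2 product=3
t=5: arr=0 -> substrate=0 bound=1 product=4
t=6: arr=0 -> substrate=0 bound=0 product=5
t=7: arr=3 -> substrate=0 bound=3 product=5

Answer: 1 3 4 4 2 1 0 3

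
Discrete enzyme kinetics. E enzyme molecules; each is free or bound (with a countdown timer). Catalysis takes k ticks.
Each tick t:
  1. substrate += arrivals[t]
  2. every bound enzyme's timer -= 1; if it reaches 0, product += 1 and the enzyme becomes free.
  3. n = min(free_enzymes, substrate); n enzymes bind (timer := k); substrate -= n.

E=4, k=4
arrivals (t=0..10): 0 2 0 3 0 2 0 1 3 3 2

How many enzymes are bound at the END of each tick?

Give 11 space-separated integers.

Answer: 0 2 2 4 4 4 4 4 4 4 4

Derivation:
t=0: arr=0 -> substrate=0 bound=0 product=0
t=1: arr=2 -> substrate=0 bound=2 product=0
t=2: arr=0 -> substrate=0 bound=2 product=0
t=3: arr=3 -> substrate=1 bound=4 product=0
t=4: arr=0 -> substrate=1 bound=4 product=0
t=5: arr=2 -> substrate=1 bound=4 product=2
t=6: arr=0 -> substrate=1 bound=4 product=2
t=7: arr=1 -> substrate=0 bound=4 product=4
t=8: arr=3 -> substrate=3 bound=4 product=4
t=9: arr=3 -> substrate=4 bound=4 product=6
t=10: arr=2 -> substrate=6 bound=4 product=6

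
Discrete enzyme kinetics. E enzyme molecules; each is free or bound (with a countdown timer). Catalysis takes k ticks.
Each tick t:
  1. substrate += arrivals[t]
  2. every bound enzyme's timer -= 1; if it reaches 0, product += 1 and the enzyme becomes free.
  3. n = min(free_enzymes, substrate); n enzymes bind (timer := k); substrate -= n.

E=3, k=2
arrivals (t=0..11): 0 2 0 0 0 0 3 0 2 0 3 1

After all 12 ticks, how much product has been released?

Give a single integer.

Answer: 7

Derivation:
t=0: arr=0 -> substrate=0 bound=0 product=0
t=1: arr=2 -> substrate=0 bound=2 product=0
t=2: arr=0 -> substrate=0 bound=2 product=0
t=3: arr=0 -> substrate=0 bound=0 product=2
t=4: arr=0 -> substrate=0 bound=0 product=2
t=5: arr=0 -> substrate=0 bound=0 product=2
t=6: arr=3 -> substrate=0 bound=3 product=2
t=7: arr=0 -> substrate=0 bound=3 product=2
t=8: arr=2 -> substrate=0 bound=2 product=5
t=9: arr=0 -> substrate=0 bound=2 product=5
t=10: arr=3 -> substrate=0 bound=3 product=7
t=11: arr=1 -> substrate=1 bound=3 product=7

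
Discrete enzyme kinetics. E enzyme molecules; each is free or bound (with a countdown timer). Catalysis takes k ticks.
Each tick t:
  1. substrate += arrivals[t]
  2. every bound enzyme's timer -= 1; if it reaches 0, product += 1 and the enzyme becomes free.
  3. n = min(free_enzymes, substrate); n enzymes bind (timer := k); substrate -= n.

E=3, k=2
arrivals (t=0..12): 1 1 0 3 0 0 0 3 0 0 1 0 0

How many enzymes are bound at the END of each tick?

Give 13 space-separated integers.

Answer: 1 2 1 3 3 0 0 3 3 0 1 1 0

Derivation:
t=0: arr=1 -> substrate=0 bound=1 product=0
t=1: arr=1 -> substrate=0 bound=2 product=0
t=2: arr=0 -> substrate=0 bound=1 product=1
t=3: arr=3 -> substrate=0 bound=3 product=2
t=4: arr=0 -> substrate=0 bound=3 product=2
t=5: arr=0 -> substrate=0 bound=0 product=5
t=6: arr=0 -> substrate=0 bound=0 product=5
t=7: arr=3 -> substrate=0 bound=3 product=5
t=8: arr=0 -> substrate=0 bound=3 product=5
t=9: arr=0 -> substrate=0 bound=0 product=8
t=10: arr=1 -> substrate=0 bound=1 product=8
t=11: arr=0 -> substrate=0 bound=1 product=8
t=12: arr=0 -> substrate=0 bound=0 product=9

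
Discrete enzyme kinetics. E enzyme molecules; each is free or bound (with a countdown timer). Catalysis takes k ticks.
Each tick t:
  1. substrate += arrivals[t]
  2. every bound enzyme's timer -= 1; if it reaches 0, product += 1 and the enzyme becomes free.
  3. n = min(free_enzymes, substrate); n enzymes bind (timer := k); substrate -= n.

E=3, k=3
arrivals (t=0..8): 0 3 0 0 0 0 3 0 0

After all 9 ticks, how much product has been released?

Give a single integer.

Answer: 3

Derivation:
t=0: arr=0 -> substrate=0 bound=0 product=0
t=1: arr=3 -> substrate=0 bound=3 product=0
t=2: arr=0 -> substrate=0 bound=3 product=0
t=3: arr=0 -> substrate=0 bound=3 product=0
t=4: arr=0 -> substrate=0 bound=0 product=3
t=5: arr=0 -> substrate=0 bound=0 product=3
t=6: arr=3 -> substrate=0 bound=3 product=3
t=7: arr=0 -> substrate=0 bound=3 product=3
t=8: arr=0 -> substrate=0 bound=3 product=3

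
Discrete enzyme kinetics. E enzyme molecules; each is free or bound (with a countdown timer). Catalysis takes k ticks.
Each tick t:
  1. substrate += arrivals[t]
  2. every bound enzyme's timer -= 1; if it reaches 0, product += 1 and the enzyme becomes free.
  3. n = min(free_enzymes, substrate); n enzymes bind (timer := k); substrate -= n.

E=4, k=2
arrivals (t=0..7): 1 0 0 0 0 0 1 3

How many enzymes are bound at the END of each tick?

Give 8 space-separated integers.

t=0: arr=1 -> substrate=0 bound=1 product=0
t=1: arr=0 -> substrate=0 bound=1 product=0
t=2: arr=0 -> substrate=0 bound=0 product=1
t=3: arr=0 -> substrate=0 bound=0 product=1
t=4: arr=0 -> substrate=0 bound=0 product=1
t=5: arr=0 -> substrate=0 bound=0 product=1
t=6: arr=1 -> substrate=0 bound=1 product=1
t=7: arr=3 -> substrate=0 bound=4 product=1

Answer: 1 1 0 0 0 0 1 4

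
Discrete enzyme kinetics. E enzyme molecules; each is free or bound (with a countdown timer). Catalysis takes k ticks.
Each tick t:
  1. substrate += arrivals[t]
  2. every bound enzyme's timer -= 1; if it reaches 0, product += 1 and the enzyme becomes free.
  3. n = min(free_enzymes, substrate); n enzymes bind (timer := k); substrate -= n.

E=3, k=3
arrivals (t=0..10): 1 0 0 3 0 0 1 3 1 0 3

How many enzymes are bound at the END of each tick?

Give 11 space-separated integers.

t=0: arr=1 -> substrate=0 bound=1 product=0
t=1: arr=0 -> substrate=0 bound=1 product=0
t=2: arr=0 -> substrate=0 bound=1 product=0
t=3: arr=3 -> substrate=0 bound=3 product=1
t=4: arr=0 -> substrate=0 bound=3 product=1
t=5: arr=0 -> substrate=0 bound=3 product=1
t=6: arr=1 -> substrate=0 bound=1 product=4
t=7: arr=3 -> substrate=1 bound=3 product=4
t=8: arr=1 -> substrate=2 bound=3 product=4
t=9: arr=0 -> substrate=1 bound=3 product=5
t=10: arr=3 -> substrate=2 bound=3 product=7

Answer: 1 1 1 3 3 3 1 3 3 3 3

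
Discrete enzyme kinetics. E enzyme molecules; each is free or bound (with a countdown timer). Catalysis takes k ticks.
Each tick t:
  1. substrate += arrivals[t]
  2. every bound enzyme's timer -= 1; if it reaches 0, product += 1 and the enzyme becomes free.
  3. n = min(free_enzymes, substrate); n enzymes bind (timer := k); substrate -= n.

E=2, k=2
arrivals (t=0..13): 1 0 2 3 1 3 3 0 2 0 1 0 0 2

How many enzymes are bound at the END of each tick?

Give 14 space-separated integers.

Answer: 1 1 2 2 2 2 2 2 2 2 2 2 2 2

Derivation:
t=0: arr=1 -> substrate=0 bound=1 product=0
t=1: arr=0 -> substrate=0 bound=1 product=0
t=2: arr=2 -> substrate=0 bound=2 product=1
t=3: arr=3 -> substrate=3 bound=2 product=1
t=4: arr=1 -> substrate=2 bound=2 product=3
t=5: arr=3 -> substrate=5 bound=2 product=3
t=6: arr=3 -> substrate=6 bound=2 product=5
t=7: arr=0 -> substrate=6 bound=2 product=5
t=8: arr=2 -> substrate=6 bound=2 product=7
t=9: arr=0 -> substrate=6 bound=2 product=7
t=10: arr=1 -> substrate=5 bound=2 product=9
t=11: arr=0 -> substrate=5 bound=2 product=9
t=12: arr=0 -> substrate=3 bound=2 product=11
t=13: arr=2 -> substrate=5 bound=2 product=11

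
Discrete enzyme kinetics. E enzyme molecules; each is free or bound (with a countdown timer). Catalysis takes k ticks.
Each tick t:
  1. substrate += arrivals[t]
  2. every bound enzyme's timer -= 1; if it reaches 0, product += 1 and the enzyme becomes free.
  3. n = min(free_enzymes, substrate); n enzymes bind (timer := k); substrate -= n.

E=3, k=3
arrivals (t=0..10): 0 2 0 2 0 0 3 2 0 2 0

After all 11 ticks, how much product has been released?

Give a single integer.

t=0: arr=0 -> substrate=0 bound=0 product=0
t=1: arr=2 -> substrate=0 bound=2 product=0
t=2: arr=0 -> substrate=0 bound=2 product=0
t=3: arr=2 -> substrate=1 bound=3 product=0
t=4: arr=0 -> substrate=0 bound=2 product=2
t=5: arr=0 -> substrate=0 bound=2 product=2
t=6: arr=3 -> substrate=1 bound=3 product=3
t=7: arr=2 -> substrate=2 bound=3 product=4
t=8: arr=0 -> substrate=2 bound=3 product=4
t=9: arr=2 -> substrate=2 bound=3 product=6
t=10: arr=0 -> substrate=1 bound=3 product=7

Answer: 7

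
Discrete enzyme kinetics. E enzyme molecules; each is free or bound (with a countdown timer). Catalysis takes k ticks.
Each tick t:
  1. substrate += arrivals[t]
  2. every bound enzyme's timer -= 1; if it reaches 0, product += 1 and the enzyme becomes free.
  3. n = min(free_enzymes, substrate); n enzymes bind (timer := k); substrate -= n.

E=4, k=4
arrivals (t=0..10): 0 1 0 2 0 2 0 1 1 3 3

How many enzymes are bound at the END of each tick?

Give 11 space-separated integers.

Answer: 0 1 1 3 3 4 4 3 4 4 4

Derivation:
t=0: arr=0 -> substrate=0 bound=0 product=0
t=1: arr=1 -> substrate=0 bound=1 product=0
t=2: arr=0 -> substrate=0 bound=1 product=0
t=3: arr=2 -> substrate=0 bound=3 product=0
t=4: arr=0 -> substrate=0 bound=3 product=0
t=5: arr=2 -> substrate=0 bound=4 product=1
t=6: arr=0 -> substrate=0 bound=4 product=1
t=7: arr=1 -> substrate=0 bound=3 product=3
t=8: arr=1 -> substrate=0 bound=4 product=3
t=9: arr=3 -> substrate=1 bound=4 product=5
t=10: arr=3 -> substrate=4 bound=4 product=5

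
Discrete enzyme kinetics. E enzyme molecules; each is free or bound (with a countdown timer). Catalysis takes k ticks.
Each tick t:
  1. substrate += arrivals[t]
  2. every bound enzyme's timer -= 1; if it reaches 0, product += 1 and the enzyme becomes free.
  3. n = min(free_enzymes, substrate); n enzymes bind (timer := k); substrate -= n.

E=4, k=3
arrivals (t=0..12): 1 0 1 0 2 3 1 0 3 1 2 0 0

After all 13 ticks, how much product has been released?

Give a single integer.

Answer: 10

Derivation:
t=0: arr=1 -> substrate=0 bound=1 product=0
t=1: arr=0 -> substrate=0 bound=1 product=0
t=2: arr=1 -> substrate=0 bound=2 product=0
t=3: arr=0 -> substrate=0 bound=1 product=1
t=4: arr=2 -> substrate=0 bound=3 product=1
t=5: arr=3 -> substrate=1 bound=4 product=2
t=6: arr=1 -> substrate=2 bound=4 product=2
t=7: arr=0 -> substrate=0 bound=4 product=4
t=8: arr=3 -> substrate=1 bound=4 product=6
t=9: arr=1 -> substrate=2 bound=4 product=6
t=10: arr=2 -> substrate=2 bound=4 product=8
t=11: arr=0 -> substrate=0 bound=4 product=10
t=12: arr=0 -> substrate=0 bound=4 product=10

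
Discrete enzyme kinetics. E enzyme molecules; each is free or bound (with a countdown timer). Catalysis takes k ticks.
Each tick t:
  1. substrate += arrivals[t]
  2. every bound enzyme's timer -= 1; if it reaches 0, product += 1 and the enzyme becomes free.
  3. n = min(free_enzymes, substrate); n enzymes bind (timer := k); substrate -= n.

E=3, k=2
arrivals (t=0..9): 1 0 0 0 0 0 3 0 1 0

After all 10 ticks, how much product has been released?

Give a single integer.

Answer: 4

Derivation:
t=0: arr=1 -> substrate=0 bound=1 product=0
t=1: arr=0 -> substrate=0 bound=1 product=0
t=2: arr=0 -> substrate=0 bound=0 product=1
t=3: arr=0 -> substrate=0 bound=0 product=1
t=4: arr=0 -> substrate=0 bound=0 product=1
t=5: arr=0 -> substrate=0 bound=0 product=1
t=6: arr=3 -> substrate=0 bound=3 product=1
t=7: arr=0 -> substrate=0 bound=3 product=1
t=8: arr=1 -> substrate=0 bound=1 product=4
t=9: arr=0 -> substrate=0 bound=1 product=4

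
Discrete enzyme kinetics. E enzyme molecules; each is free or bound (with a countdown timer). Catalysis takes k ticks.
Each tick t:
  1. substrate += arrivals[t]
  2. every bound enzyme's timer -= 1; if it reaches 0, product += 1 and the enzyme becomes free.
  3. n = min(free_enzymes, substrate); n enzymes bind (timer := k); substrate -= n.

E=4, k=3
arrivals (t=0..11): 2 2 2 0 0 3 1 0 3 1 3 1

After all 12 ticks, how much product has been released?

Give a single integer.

Answer: 12

Derivation:
t=0: arr=2 -> substrate=0 bound=2 product=0
t=1: arr=2 -> substrate=0 bound=4 product=0
t=2: arr=2 -> substrate=2 bound=4 product=0
t=3: arr=0 -> substrate=0 bound=4 product=2
t=4: arr=0 -> substrate=0 bound=2 product=4
t=5: arr=3 -> substrate=1 bound=4 product=4
t=6: arr=1 -> substrate=0 bound=4 product=6
t=7: arr=0 -> substrate=0 bound=4 product=6
t=8: arr=3 -> substrate=1 bound=4 product=8
t=9: arr=1 -> substrate=0 bound=4 product=10
t=10: arr=3 -> substrate=3 bound=4 product=10
t=11: arr=1 -> substrate=2 bound=4 product=12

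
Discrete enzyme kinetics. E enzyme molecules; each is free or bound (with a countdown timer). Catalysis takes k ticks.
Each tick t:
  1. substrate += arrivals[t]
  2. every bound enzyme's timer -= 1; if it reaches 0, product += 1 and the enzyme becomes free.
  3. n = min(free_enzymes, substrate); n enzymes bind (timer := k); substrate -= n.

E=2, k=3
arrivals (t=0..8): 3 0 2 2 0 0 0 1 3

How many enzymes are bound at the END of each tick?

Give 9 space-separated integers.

t=0: arr=3 -> substrate=1 bound=2 product=0
t=1: arr=0 -> substrate=1 bound=2 product=0
t=2: arr=2 -> substrate=3 bound=2 product=0
t=3: arr=2 -> substrate=3 bound=2 product=2
t=4: arr=0 -> substrate=3 bound=2 product=2
t=5: arr=0 -> substrate=3 bound=2 product=2
t=6: arr=0 -> substrate=1 bound=2 product=4
t=7: arr=1 -> substrate=2 bound=2 product=4
t=8: arr=3 -> substrate=5 bound=2 product=4

Answer: 2 2 2 2 2 2 2 2 2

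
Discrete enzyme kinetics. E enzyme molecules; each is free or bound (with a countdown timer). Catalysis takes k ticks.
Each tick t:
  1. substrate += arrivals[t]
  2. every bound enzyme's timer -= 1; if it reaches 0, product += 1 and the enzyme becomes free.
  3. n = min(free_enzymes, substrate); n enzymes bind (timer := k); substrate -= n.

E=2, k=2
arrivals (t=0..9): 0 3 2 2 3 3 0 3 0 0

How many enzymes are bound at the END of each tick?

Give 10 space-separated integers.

Answer: 0 2 2 2 2 2 2 2 2 2

Derivation:
t=0: arr=0 -> substrate=0 bound=0 product=0
t=1: arr=3 -> substrate=1 bound=2 product=0
t=2: arr=2 -> substrate=3 bound=2 product=0
t=3: arr=2 -> substrate=3 bound=2 product=2
t=4: arr=3 -> substrate=6 bound=2 product=2
t=5: arr=3 -> substrate=7 bound=2 product=4
t=6: arr=0 -> substrate=7 bound=2 product=4
t=7: arr=3 -> substrate=8 bound=2 product=6
t=8: arr=0 -> substrate=8 bound=2 product=6
t=9: arr=0 -> substrate=6 bound=2 product=8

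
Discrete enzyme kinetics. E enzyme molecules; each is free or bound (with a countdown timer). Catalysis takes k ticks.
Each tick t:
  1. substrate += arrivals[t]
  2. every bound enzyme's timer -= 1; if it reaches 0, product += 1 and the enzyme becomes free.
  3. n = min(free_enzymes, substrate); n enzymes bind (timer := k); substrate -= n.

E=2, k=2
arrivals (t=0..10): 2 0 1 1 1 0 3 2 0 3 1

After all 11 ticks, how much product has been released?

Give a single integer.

Answer: 9

Derivation:
t=0: arr=2 -> substrate=0 bound=2 product=0
t=1: arr=0 -> substrate=0 bound=2 product=0
t=2: arr=1 -> substrate=0 bound=1 product=2
t=3: arr=1 -> substrate=0 bound=2 product=2
t=4: arr=1 -> substrate=0 bound=2 product=3
t=5: arr=0 -> substrate=0 bound=1 product=4
t=6: arr=3 -> substrate=1 bound=2 product=5
t=7: arr=2 -> substrate=3 bound=2 product=5
t=8: arr=0 -> substrate=1 bound=2 product=7
t=9: arr=3 -> substrate=4 bound=2 product=7
t=10: arr=1 -> substrate=3 bound=2 product=9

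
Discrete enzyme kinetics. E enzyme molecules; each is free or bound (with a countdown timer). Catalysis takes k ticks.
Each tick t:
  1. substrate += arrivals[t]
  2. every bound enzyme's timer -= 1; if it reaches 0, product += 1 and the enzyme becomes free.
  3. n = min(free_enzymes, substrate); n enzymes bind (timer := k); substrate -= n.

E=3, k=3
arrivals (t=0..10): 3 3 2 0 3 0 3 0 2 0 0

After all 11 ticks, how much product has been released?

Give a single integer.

t=0: arr=3 -> substrate=0 bound=3 product=0
t=1: arr=3 -> substrate=3 bound=3 product=0
t=2: arr=2 -> substrate=5 bound=3 product=0
t=3: arr=0 -> substrate=2 bound=3 product=3
t=4: arr=3 -> substrate=5 bound=3 product=3
t=5: arr=0 -> substrate=5 bound=3 product=3
t=6: arr=3 -> substrate=5 bound=3 product=6
t=7: arr=0 -> substrate=5 bound=3 product=6
t=8: arr=2 -> substrate=7 bound=3 product=6
t=9: arr=0 -> substrate=4 bound=3 product=9
t=10: arr=0 -> substrate=4 bound=3 product=9

Answer: 9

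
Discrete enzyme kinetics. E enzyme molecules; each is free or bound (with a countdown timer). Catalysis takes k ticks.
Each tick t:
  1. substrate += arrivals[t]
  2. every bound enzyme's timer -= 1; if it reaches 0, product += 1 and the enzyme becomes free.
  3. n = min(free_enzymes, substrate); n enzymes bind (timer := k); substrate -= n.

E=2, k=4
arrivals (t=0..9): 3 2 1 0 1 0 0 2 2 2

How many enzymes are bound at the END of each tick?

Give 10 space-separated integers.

Answer: 2 2 2 2 2 2 2 2 2 2

Derivation:
t=0: arr=3 -> substrate=1 bound=2 product=0
t=1: arr=2 -> substrate=3 bound=2 product=0
t=2: arr=1 -> substrate=4 bound=2 product=0
t=3: arr=0 -> substrate=4 bound=2 product=0
t=4: arr=1 -> substrate=3 bound=2 product=2
t=5: arr=0 -> substrate=3 bound=2 product=2
t=6: arr=0 -> substrate=3 bound=2 product=2
t=7: arr=2 -> substrate=5 bound=2 product=2
t=8: arr=2 -> substrate=5 bound=2 product=4
t=9: arr=2 -> substrate=7 bound=2 product=4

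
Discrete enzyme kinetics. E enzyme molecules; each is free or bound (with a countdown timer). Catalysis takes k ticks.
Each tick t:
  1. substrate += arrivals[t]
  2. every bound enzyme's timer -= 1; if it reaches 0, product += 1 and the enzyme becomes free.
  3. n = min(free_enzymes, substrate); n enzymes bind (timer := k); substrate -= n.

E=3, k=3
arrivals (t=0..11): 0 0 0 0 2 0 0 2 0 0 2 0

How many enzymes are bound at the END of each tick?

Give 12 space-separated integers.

Answer: 0 0 0 0 2 2 2 2 2 2 2 2

Derivation:
t=0: arr=0 -> substrate=0 bound=0 product=0
t=1: arr=0 -> substrate=0 bound=0 product=0
t=2: arr=0 -> substrate=0 bound=0 product=0
t=3: arr=0 -> substrate=0 bound=0 product=0
t=4: arr=2 -> substrate=0 bound=2 product=0
t=5: arr=0 -> substrate=0 bound=2 product=0
t=6: arr=0 -> substrate=0 bound=2 product=0
t=7: arr=2 -> substrate=0 bound=2 product=2
t=8: arr=0 -> substrate=0 bound=2 product=2
t=9: arr=0 -> substrate=0 bound=2 product=2
t=10: arr=2 -> substrate=0 bound=2 product=4
t=11: arr=0 -> substrate=0 bound=2 product=4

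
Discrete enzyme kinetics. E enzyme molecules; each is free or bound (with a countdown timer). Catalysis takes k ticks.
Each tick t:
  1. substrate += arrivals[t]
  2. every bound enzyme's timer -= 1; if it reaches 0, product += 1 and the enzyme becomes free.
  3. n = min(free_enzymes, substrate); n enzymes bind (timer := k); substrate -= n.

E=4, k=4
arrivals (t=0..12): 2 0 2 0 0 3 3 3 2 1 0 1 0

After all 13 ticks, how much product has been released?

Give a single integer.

t=0: arr=2 -> substrate=0 bound=2 product=0
t=1: arr=0 -> substrate=0 bound=2 product=0
t=2: arr=2 -> substrate=0 bound=4 product=0
t=3: arr=0 -> substrate=0 bound=4 product=0
t=4: arr=0 -> substrate=0 bound=2 product=2
t=5: arr=3 -> substrate=1 bound=4 product=2
t=6: arr=3 -> substrate=2 bound=4 product=4
t=7: arr=3 -> substrate=5 bound=4 product=4
t=8: arr=2 -> substrate=7 bound=4 product=4
t=9: arr=1 -> substrate=6 bound=4 product=6
t=10: arr=0 -> substrate=4 bound=4 product=8
t=11: arr=1 -> substrate=5 bound=4 product=8
t=12: arr=0 -> substrate=5 bound=4 product=8

Answer: 8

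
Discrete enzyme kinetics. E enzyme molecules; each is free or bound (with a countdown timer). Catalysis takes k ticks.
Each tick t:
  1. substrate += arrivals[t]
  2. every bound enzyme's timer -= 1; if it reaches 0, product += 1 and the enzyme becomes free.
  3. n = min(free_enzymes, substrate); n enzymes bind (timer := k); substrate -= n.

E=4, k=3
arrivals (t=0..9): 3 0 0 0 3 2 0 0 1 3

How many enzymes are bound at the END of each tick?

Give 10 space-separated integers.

t=0: arr=3 -> substrate=0 bound=3 product=0
t=1: arr=0 -> substrate=0 bound=3 product=0
t=2: arr=0 -> substrate=0 bound=3 product=0
t=3: arr=0 -> substrate=0 bound=0 product=3
t=4: arr=3 -> substrate=0 bound=3 product=3
t=5: arr=2 -> substrate=1 bound=4 product=3
t=6: arr=0 -> substrate=1 bound=4 product=3
t=7: arr=0 -> substrate=0 bound=2 product=6
t=8: arr=1 -> substrate=0 bound=2 product=7
t=9: arr=3 -> substrate=1 bound=4 product=7

Answer: 3 3 3 0 3 4 4 2 2 4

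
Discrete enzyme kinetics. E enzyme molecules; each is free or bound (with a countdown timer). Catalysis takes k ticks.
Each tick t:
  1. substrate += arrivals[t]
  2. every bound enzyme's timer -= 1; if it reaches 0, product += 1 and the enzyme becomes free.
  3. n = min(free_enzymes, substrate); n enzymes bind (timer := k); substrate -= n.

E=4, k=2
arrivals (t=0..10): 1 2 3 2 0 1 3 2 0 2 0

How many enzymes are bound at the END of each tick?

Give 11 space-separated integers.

Answer: 1 3 4 4 3 2 4 4 2 3 2

Derivation:
t=0: arr=1 -> substrate=0 bound=1 product=0
t=1: arr=2 -> substrate=0 bound=3 product=0
t=2: arr=3 -> substrate=1 bound=4 product=1
t=3: arr=2 -> substrate=1 bound=4 product=3
t=4: arr=0 -> substrate=0 bound=3 product=5
t=5: arr=1 -> substrate=0 bound=2 product=7
t=6: arr=3 -> substrate=0 bound=4 product=8
t=7: arr=2 -> substrate=1 bound=4 product=9
t=8: arr=0 -> substrate=0 bound=2 product=12
t=9: arr=2 -> substrate=0 bound=3 product=13
t=10: arr=0 -> substrate=0 bound=2 product=14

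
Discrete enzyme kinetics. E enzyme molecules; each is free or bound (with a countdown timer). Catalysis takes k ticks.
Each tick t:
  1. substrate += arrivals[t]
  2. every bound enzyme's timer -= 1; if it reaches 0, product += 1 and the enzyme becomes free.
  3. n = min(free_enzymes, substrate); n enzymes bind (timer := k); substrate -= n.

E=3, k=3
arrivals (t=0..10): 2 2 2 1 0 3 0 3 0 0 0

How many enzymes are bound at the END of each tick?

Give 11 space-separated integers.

Answer: 2 3 3 3 3 3 3 3 3 3 3

Derivation:
t=0: arr=2 -> substrate=0 bound=2 product=0
t=1: arr=2 -> substrate=1 bound=3 product=0
t=2: arr=2 -> substrate=3 bound=3 product=0
t=3: arr=1 -> substrate=2 bound=3 product=2
t=4: arr=0 -> substrate=1 bound=3 product=3
t=5: arr=3 -> substrate=4 bound=3 product=3
t=6: arr=0 -> substrate=2 bound=3 product=5
t=7: arr=3 -> substrate=4 bound=3 product=6
t=8: arr=0 -> substrate=4 bound=3 product=6
t=9: arr=0 -> substrate=2 bound=3 product=8
t=10: arr=0 -> substrate=1 bound=3 product=9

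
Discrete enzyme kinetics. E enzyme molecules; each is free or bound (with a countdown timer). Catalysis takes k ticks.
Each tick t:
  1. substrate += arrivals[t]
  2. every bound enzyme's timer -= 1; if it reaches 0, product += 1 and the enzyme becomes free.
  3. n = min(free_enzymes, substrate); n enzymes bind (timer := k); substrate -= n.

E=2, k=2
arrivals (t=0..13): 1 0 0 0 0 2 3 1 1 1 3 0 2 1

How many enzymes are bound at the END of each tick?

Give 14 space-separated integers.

t=0: arr=1 -> substrate=0 bound=1 product=0
t=1: arr=0 -> substrate=0 bound=1 product=0
t=2: arr=0 -> substrate=0 bound=0 product=1
t=3: arr=0 -> substrate=0 bound=0 product=1
t=4: arr=0 -> substrate=0 bound=0 product=1
t=5: arr=2 -> substrate=0 bound=2 product=1
t=6: arr=3 -> substrate=3 bound=2 product=1
t=7: arr=1 -> substrate=2 bound=2 product=3
t=8: arr=1 -> substrate=3 bound=2 product=3
t=9: arr=1 -> substrate=2 bound=2 product=5
t=10: arr=3 -> substrate=5 bound=2 product=5
t=11: arr=0 -> substrate=3 bound=2 product=7
t=12: arr=2 -> substrate=5 bound=2 product=7
t=13: arr=1 -> substrate=4 bound=2 product=9

Answer: 1 1 0 0 0 2 2 2 2 2 2 2 2 2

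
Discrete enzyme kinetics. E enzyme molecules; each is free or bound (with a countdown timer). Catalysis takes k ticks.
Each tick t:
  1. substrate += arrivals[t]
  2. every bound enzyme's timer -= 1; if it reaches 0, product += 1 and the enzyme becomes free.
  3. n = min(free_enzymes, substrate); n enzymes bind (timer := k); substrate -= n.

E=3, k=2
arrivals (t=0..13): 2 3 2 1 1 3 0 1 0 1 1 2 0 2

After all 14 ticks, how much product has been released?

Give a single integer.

Answer: 17

Derivation:
t=0: arr=2 -> substrate=0 bound=2 product=0
t=1: arr=3 -> substrate=2 bound=3 product=0
t=2: arr=2 -> substrate=2 bound=3 product=2
t=3: arr=1 -> substrate=2 bound=3 product=3
t=4: arr=1 -> substrate=1 bound=3 product=5
t=5: arr=3 -> substrate=3 bound=3 product=6
t=6: arr=0 -> substrate=1 bound=3 product=8
t=7: arr=1 -> substrate=1 bound=3 product=9
t=8: arr=0 -> substrate=0 bound=2 product=11
t=9: arr=1 -> substrate=0 bound=2 product=12
t=10: arr=1 -> substrate=0 bound=2 product=13
t=11: arr=2 -> substrate=0 bound=3 product=14
t=12: arr=0 -> substrate=0 bound=2 product=15
t=13: arr=2 -> substrate=0 bound=2 product=17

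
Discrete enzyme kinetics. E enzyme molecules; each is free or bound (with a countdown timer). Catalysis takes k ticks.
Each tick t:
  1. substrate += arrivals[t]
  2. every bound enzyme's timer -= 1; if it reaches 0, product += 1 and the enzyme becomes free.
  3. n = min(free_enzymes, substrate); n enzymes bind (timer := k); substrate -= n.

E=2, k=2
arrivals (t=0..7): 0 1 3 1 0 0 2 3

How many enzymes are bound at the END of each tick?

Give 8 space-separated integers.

Answer: 0 1 2 2 2 2 2 2

Derivation:
t=0: arr=0 -> substrate=0 bound=0 product=0
t=1: arr=1 -> substrate=0 bound=1 product=0
t=2: arr=3 -> substrate=2 bound=2 product=0
t=3: arr=1 -> substrate=2 bound=2 product=1
t=4: arr=0 -> substrate=1 bound=2 product=2
t=5: arr=0 -> substrate=0 bound=2 product=3
t=6: arr=2 -> substrate=1 bound=2 product=4
t=7: arr=3 -> substrate=3 bound=2 product=5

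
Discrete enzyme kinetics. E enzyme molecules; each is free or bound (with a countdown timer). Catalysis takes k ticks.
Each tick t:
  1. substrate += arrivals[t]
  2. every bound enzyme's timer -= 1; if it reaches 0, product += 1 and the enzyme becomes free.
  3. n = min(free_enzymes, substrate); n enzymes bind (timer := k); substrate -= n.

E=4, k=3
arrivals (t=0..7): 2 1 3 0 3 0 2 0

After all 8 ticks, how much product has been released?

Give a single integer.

Answer: 7

Derivation:
t=0: arr=2 -> substrate=0 bound=2 product=0
t=1: arr=1 -> substrate=0 bound=3 product=0
t=2: arr=3 -> substrate=2 bound=4 product=0
t=3: arr=0 -> substrate=0 bound=4 product=2
t=4: arr=3 -> substrate=2 bound=4 product=3
t=5: arr=0 -> substrate=1 bound=4 product=4
t=6: arr=2 -> substrate=1 bound=4 product=6
t=7: arr=0 -> substrate=0 bound=4 product=7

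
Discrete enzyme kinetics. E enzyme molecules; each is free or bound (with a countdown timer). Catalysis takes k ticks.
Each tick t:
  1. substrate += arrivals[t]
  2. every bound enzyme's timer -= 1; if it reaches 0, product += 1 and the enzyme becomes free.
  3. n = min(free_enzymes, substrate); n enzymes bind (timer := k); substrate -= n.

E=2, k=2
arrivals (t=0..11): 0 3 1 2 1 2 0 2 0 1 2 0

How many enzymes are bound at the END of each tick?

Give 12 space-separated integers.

t=0: arr=0 -> substrate=0 bound=0 product=0
t=1: arr=3 -> substrate=1 bound=2 product=0
t=2: arr=1 -> substrate=2 bound=2 product=0
t=3: arr=2 -> substrate=2 bound=2 product=2
t=4: arr=1 -> substrate=3 bound=2 product=2
t=5: arr=2 -> substrate=3 bound=2 product=4
t=6: arr=0 -> substrate=3 bound=2 product=4
t=7: arr=2 -> substrate=3 bound=2 product=6
t=8: arr=0 -> substrate=3 bound=2 product=6
t=9: arr=1 -> substrate=2 bound=2 product=8
t=10: arr=2 -> substrate=4 bound=2 product=8
t=11: arr=0 -> substrate=2 bound=2 product=10

Answer: 0 2 2 2 2 2 2 2 2 2 2 2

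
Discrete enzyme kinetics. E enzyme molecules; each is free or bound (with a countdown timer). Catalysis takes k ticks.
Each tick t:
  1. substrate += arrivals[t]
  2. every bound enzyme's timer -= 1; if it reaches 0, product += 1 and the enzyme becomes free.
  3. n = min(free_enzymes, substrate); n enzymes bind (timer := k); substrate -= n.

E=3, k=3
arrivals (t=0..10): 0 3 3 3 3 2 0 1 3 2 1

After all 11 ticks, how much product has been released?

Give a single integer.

Answer: 9

Derivation:
t=0: arr=0 -> substrate=0 bound=0 product=0
t=1: arr=3 -> substrate=0 bound=3 product=0
t=2: arr=3 -> substrate=3 bound=3 product=0
t=3: arr=3 -> substrate=6 bound=3 product=0
t=4: arr=3 -> substrate=6 bound=3 product=3
t=5: arr=2 -> substrate=8 bound=3 product=3
t=6: arr=0 -> substrate=8 bound=3 product=3
t=7: arr=1 -> substrate=6 bound=3 product=6
t=8: arr=3 -> substrate=9 bound=3 product=6
t=9: arr=2 -> substrate=11 bound=3 product=6
t=10: arr=1 -> substrate=9 bound=3 product=9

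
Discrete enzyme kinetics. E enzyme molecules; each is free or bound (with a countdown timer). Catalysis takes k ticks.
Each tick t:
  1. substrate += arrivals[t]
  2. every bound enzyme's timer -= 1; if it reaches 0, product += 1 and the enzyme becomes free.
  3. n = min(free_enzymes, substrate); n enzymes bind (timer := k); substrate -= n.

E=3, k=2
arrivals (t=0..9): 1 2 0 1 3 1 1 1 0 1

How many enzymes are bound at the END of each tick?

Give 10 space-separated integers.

Answer: 1 3 2 1 3 3 3 3 1 1

Derivation:
t=0: arr=1 -> substrate=0 bound=1 product=0
t=1: arr=2 -> substrate=0 bound=3 product=0
t=2: arr=0 -> substrate=0 bound=2 product=1
t=3: arr=1 -> substrate=0 bound=1 product=3
t=4: arr=3 -> substrate=1 bound=3 product=3
t=5: arr=1 -> substrate=1 bound=3 product=4
t=6: arr=1 -> substrate=0 bound=3 product=6
t=7: arr=1 -> substrate=0 bound=3 product=7
t=8: arr=0 -> substrate=0 bound=1 product=9
t=9: arr=1 -> substrate=0 bound=1 product=10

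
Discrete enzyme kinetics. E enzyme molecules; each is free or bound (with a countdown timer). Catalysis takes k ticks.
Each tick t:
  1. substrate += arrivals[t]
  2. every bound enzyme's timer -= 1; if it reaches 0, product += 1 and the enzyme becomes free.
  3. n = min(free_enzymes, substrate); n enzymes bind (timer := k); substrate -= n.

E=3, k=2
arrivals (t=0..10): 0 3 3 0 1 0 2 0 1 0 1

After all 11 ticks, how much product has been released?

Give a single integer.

Answer: 10

Derivation:
t=0: arr=0 -> substrate=0 bound=0 product=0
t=1: arr=3 -> substrate=0 bound=3 product=0
t=2: arr=3 -> substrate=3 bound=3 product=0
t=3: arr=0 -> substrate=0 bound=3 product=3
t=4: arr=1 -> substrate=1 bound=3 product=3
t=5: arr=0 -> substrate=0 bound=1 product=6
t=6: arr=2 -> substrate=0 bound=3 product=6
t=7: arr=0 -> substrate=0 bound=2 product=7
t=8: arr=1 -> substrate=0 bound=1 product=9
t=9: arr=0 -> substrate=0 bound=1 product=9
t=10: arr=1 -> substrate=0 bound=1 product=10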